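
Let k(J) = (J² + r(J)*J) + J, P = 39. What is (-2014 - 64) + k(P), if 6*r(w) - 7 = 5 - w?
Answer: -1387/2 ≈ -693.50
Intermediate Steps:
r(w) = 2 - w/6 (r(w) = 7/6 + (5 - w)/6 = 7/6 + (⅚ - w/6) = 2 - w/6)
k(J) = J + J² + J*(2 - J/6) (k(J) = (J² + (2 - J/6)*J) + J = (J² + J*(2 - J/6)) + J = J + J² + J*(2 - J/6))
(-2014 - 64) + k(P) = (-2014 - 64) + (⅙)*39*(18 + 5*39) = -2078 + (⅙)*39*(18 + 195) = -2078 + (⅙)*39*213 = -2078 + 2769/2 = -1387/2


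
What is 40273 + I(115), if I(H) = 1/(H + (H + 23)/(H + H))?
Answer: 23277799/578 ≈ 40273.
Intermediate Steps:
I(H) = 1/(H + (23 + H)/(2*H)) (I(H) = 1/(H + (23 + H)/((2*H))) = 1/(H + (23 + H)*(1/(2*H))) = 1/(H + (23 + H)/(2*H)))
40273 + I(115) = 40273 + 2*115/(23 + 115 + 2*115**2) = 40273 + 2*115/(23 + 115 + 2*13225) = 40273 + 2*115/(23 + 115 + 26450) = 40273 + 2*115/26588 = 40273 + 2*115*(1/26588) = 40273 + 5/578 = 23277799/578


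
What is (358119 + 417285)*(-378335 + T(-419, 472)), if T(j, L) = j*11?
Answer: -296936309376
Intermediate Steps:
T(j, L) = 11*j
(358119 + 417285)*(-378335 + T(-419, 472)) = (358119 + 417285)*(-378335 + 11*(-419)) = 775404*(-378335 - 4609) = 775404*(-382944) = -296936309376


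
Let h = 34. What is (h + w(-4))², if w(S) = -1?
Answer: 1089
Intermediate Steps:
(h + w(-4))² = (34 - 1)² = 33² = 1089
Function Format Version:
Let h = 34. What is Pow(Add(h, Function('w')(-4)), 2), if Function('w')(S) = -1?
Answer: 1089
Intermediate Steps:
Pow(Add(h, Function('w')(-4)), 2) = Pow(Add(34, -1), 2) = Pow(33, 2) = 1089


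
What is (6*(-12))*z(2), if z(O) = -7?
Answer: 504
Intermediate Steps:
(6*(-12))*z(2) = (6*(-12))*(-7) = -72*(-7) = 504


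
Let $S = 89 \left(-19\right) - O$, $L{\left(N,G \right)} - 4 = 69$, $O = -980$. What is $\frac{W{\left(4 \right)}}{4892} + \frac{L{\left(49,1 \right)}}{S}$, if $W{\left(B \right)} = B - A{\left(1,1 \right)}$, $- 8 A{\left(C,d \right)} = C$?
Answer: $- \frac{2833465}{27825696} \approx -0.10183$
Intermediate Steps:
$L{\left(N,G \right)} = 73$ ($L{\left(N,G \right)} = 4 + 69 = 73$)
$S = -711$ ($S = 89 \left(-19\right) - -980 = -1691 + 980 = -711$)
$A{\left(C,d \right)} = - \frac{C}{8}$
$W{\left(B \right)} = \frac{1}{8} + B$ ($W{\left(B \right)} = B - \left(- \frac{1}{8}\right) 1 = B - - \frac{1}{8} = B + \frac{1}{8} = \frac{1}{8} + B$)
$\frac{W{\left(4 \right)}}{4892} + \frac{L{\left(49,1 \right)}}{S} = \frac{\frac{1}{8} + 4}{4892} + \frac{73}{-711} = \frac{33}{8} \cdot \frac{1}{4892} + 73 \left(- \frac{1}{711}\right) = \frac{33}{39136} - \frac{73}{711} = - \frac{2833465}{27825696}$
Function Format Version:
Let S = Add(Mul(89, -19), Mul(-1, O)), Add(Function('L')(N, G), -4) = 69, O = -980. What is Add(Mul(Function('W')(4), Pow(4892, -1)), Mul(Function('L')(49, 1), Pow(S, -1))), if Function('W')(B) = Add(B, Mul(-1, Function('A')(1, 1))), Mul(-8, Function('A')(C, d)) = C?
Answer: Rational(-2833465, 27825696) ≈ -0.10183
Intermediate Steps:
Function('L')(N, G) = 73 (Function('L')(N, G) = Add(4, 69) = 73)
S = -711 (S = Add(Mul(89, -19), Mul(-1, -980)) = Add(-1691, 980) = -711)
Function('A')(C, d) = Mul(Rational(-1, 8), C)
Function('W')(B) = Add(Rational(1, 8), B) (Function('W')(B) = Add(B, Mul(-1, Mul(Rational(-1, 8), 1))) = Add(B, Mul(-1, Rational(-1, 8))) = Add(B, Rational(1, 8)) = Add(Rational(1, 8), B))
Add(Mul(Function('W')(4), Pow(4892, -1)), Mul(Function('L')(49, 1), Pow(S, -1))) = Add(Mul(Add(Rational(1, 8), 4), Pow(4892, -1)), Mul(73, Pow(-711, -1))) = Add(Mul(Rational(33, 8), Rational(1, 4892)), Mul(73, Rational(-1, 711))) = Add(Rational(33, 39136), Rational(-73, 711)) = Rational(-2833465, 27825696)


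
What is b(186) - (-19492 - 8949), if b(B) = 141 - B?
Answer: 28396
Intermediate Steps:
b(186) - (-19492 - 8949) = (141 - 1*186) - (-19492 - 8949) = (141 - 186) - 1*(-28441) = -45 + 28441 = 28396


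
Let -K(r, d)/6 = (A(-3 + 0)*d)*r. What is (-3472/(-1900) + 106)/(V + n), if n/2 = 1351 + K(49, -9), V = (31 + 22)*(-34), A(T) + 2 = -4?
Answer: -25609/7327350 ≈ -0.0034950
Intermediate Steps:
A(T) = -6 (A(T) = -2 - 4 = -6)
V = -1802 (V = 53*(-34) = -1802)
K(r, d) = 36*d*r (K(r, d) = -6*(-6*d)*r = -(-36)*d*r = 36*d*r)
n = -29050 (n = 2*(1351 + 36*(-9)*49) = 2*(1351 - 15876) = 2*(-14525) = -29050)
(-3472/(-1900) + 106)/(V + n) = (-3472/(-1900) + 106)/(-1802 - 29050) = (-3472*(-1/1900) + 106)/(-30852) = (868/475 + 106)*(-1/30852) = (51218/475)*(-1/30852) = -25609/7327350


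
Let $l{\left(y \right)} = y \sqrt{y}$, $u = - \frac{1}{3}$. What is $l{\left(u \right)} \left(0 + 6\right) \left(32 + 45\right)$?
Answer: $- \frac{154 i \sqrt{3}}{3} \approx - 88.912 i$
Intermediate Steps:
$u = - \frac{1}{3}$ ($u = \left(-1\right) \frac{1}{3} = - \frac{1}{3} \approx -0.33333$)
$l{\left(y \right)} = y^{\frac{3}{2}}$
$l{\left(u \right)} \left(0 + 6\right) \left(32 + 45\right) = \left(- \frac{1}{3}\right)^{\frac{3}{2}} \left(0 + 6\right) \left(32 + 45\right) = - \frac{i \sqrt{3}}{9} \cdot 6 \cdot 77 = - \frac{2 i \sqrt{3}}{3} \cdot 77 = - \frac{154 i \sqrt{3}}{3}$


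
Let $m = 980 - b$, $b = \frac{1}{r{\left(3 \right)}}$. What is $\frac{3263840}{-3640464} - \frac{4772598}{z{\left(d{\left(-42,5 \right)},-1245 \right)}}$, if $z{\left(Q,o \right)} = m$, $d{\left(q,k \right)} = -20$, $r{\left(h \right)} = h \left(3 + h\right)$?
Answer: $- \frac{19549878285766}{4013384031} \approx -4871.2$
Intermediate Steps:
$b = \frac{1}{18}$ ($b = \frac{1}{3 \left(3 + 3\right)} = \frac{1}{3 \cdot 6} = \frac{1}{18} \approx 0.055556$)
$m = \frac{17639}{18}$ ($m = 980 - \frac{1}{18} = \frac{17639}{18} \approx 979.94$)
$z{\left(Q,o \right)} = \frac{17639}{18}$
$\frac{3263840}{-3640464} - \frac{4772598}{z{\left(d{\left(-42,5 \right)},-1245 \right)}} = \frac{3263840}{-3640464} - \frac{4772598}{\frac{17639}{18}} = 3263840 \left(- \frac{1}{3640464}\right) - \frac{85906764}{17639} = - \frac{203990}{227529} - \frac{85906764}{17639} = - \frac{19549878285766}{4013384031}$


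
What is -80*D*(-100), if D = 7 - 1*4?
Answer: 24000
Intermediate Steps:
D = 3 (D = 7 - 4 = 3)
-80*D*(-100) = -80*3*(-100) = -240*(-100) = 24000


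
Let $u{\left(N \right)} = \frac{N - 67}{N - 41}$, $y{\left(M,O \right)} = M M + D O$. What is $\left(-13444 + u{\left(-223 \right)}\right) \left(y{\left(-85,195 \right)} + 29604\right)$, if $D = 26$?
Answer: $- \frac{6758929567}{12} \approx -5.6324 \cdot 10^{8}$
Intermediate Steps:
$y{\left(M,O \right)} = M^{2} + 26 O$ ($y{\left(M,O \right)} = M M + 26 O = M^{2} + 26 O$)
$u{\left(N \right)} = \frac{-67 + N}{-41 + N}$
$\left(-13444 + u{\left(-223 \right)}\right) \left(y{\left(-85,195 \right)} + 29604\right) = \left(-13444 + \frac{-67 - 223}{-41 - 223}\right) \left(\left(\left(-85\right)^{2} + 26 \cdot 195\right) + 29604\right) = \left(-13444 + \frac{1}{-264} \left(-290\right)\right) \left(\left(7225 + 5070\right) + 29604\right) = \left(-13444 - - \frac{145}{132}\right) \left(12295 + 29604\right) = \left(-13444 + \frac{145}{132}\right) 41899 = \left(- \frac{1774463}{132}\right) 41899 = - \frac{6758929567}{12}$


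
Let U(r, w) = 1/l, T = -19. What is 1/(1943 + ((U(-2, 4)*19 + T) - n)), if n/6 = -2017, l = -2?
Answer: 2/28033 ≈ 7.1344e-5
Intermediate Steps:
U(r, w) = -1/2 (U(r, w) = 1/(-2) = -1/2)
n = -12102 (n = 6*(-2017) = -12102)
1/(1943 + ((U(-2, 4)*19 + T) - n)) = 1/(1943 + ((-1/2*19 - 19) - 1*(-12102))) = 1/(1943 + ((-19/2 - 19) + 12102)) = 1/(1943 + (-57/2 + 12102)) = 1/(1943 + 24147/2) = 1/(28033/2) = 2/28033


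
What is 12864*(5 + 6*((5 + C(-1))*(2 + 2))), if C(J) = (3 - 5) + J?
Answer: 681792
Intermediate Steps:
C(J) = -2 + J
12864*(5 + 6*((5 + C(-1))*(2 + 2))) = 12864*(5 + 6*((5 + (-2 - 1))*(2 + 2))) = 12864*(5 + 6*((5 - 3)*4)) = 12864*(5 + 6*(2*4)) = 12864*(5 + 6*8) = 12864*(5 + 48) = 12864*53 = 681792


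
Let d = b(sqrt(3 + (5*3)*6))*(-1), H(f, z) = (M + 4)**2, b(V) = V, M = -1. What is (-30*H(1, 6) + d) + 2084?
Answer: 1814 - sqrt(93) ≈ 1804.4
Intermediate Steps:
H(f, z) = 9 (H(f, z) = (-1 + 4)**2 = 3**2 = 9)
d = -sqrt(93) (d = sqrt(3 + (5*3)*6)*(-1) = sqrt(3 + 15*6)*(-1) = sqrt(3 + 90)*(-1) = sqrt(93)*(-1) = -sqrt(93) ≈ -9.6436)
(-30*H(1, 6) + d) + 2084 = (-30*9 - sqrt(93)) + 2084 = (-270 - sqrt(93)) + 2084 = 1814 - sqrt(93)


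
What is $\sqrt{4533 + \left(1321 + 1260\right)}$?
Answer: $\sqrt{7114} \approx 84.344$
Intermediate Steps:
$\sqrt{4533 + \left(1321 + 1260\right)} = \sqrt{4533 + 2581} = \sqrt{7114}$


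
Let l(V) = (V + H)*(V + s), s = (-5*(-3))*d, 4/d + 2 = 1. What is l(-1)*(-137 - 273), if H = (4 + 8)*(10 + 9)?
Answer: 5677270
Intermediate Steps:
d = -4 (d = 4/(-2 + 1) = 4/(-1) = 4*(-1) = -4)
H = 228 (H = 12*19 = 228)
s = -60 (s = -5*(-3)*(-4) = 15*(-4) = -60)
l(V) = (-60 + V)*(228 + V) (l(V) = (V + 228)*(V - 60) = (228 + V)*(-60 + V) = (-60 + V)*(228 + V))
l(-1)*(-137 - 273) = (-13680 + (-1)² + 168*(-1))*(-137 - 273) = (-13680 + 1 - 168)*(-410) = -13847*(-410) = 5677270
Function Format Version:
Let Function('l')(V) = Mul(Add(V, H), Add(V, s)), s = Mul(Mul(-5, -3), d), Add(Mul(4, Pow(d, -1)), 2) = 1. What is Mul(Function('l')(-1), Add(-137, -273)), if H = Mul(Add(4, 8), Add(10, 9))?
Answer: 5677270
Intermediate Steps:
d = -4 (d = Mul(4, Pow(Add(-2, 1), -1)) = Mul(4, Pow(-1, -1)) = Mul(4, -1) = -4)
H = 228 (H = Mul(12, 19) = 228)
s = -60 (s = Mul(Mul(-5, -3), -4) = Mul(15, -4) = -60)
Function('l')(V) = Mul(Add(-60, V), Add(228, V)) (Function('l')(V) = Mul(Add(V, 228), Add(V, -60)) = Mul(Add(228, V), Add(-60, V)) = Mul(Add(-60, V), Add(228, V)))
Mul(Function('l')(-1), Add(-137, -273)) = Mul(Add(-13680, Pow(-1, 2), Mul(168, -1)), Add(-137, -273)) = Mul(Add(-13680, 1, -168), -410) = Mul(-13847, -410) = 5677270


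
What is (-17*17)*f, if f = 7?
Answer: -2023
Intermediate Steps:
(-17*17)*f = -17*17*7 = -289*7 = -2023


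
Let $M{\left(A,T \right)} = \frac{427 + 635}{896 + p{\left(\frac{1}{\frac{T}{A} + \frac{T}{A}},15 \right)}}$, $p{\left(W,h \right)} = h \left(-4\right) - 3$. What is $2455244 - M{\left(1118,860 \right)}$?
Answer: $\frac{2045217190}{833} \approx 2.4552 \cdot 10^{6}$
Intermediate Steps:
$p{\left(W,h \right)} = -3 - 4 h$ ($p{\left(W,h \right)} = - 4 h - 3 = -3 - 4 h$)
$M{\left(A,T \right)} = \frac{1062}{833}$ ($M{\left(A,T \right)} = \frac{427 + 635}{896 - 63} = \frac{1062}{896 - 63} = \frac{1062}{833}$)
$2455244 - M{\left(1118,860 \right)} = 2455244 - \frac{1062}{833} = \frac{2045217190}{833}$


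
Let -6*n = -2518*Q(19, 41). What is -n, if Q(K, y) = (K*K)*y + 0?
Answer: -18634459/3 ≈ -6.2115e+6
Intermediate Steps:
Q(K, y) = y*K² (Q(K, y) = K²*y + 0 = y*K² + 0 = y*K²)
n = 18634459/3 (n = -(-1259)*41*19²/3 = -(-1259)*41*361/3 = -(-1259)*14801/3 = -⅙*(-37268918) = 18634459/3 ≈ 6.2115e+6)
-n = -1*18634459/3 = -18634459/3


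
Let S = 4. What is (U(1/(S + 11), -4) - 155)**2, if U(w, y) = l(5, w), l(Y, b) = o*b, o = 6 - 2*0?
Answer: 597529/25 ≈ 23901.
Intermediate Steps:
o = 6 (o = 6 + 0 = 6)
l(Y, b) = 6*b
U(w, y) = 6*w
(U(1/(S + 11), -4) - 155)**2 = (6/(4 + 11) - 155)**2 = (6/15 - 155)**2 = (6*(1/15) - 155)**2 = (2/5 - 155)**2 = (-773/5)**2 = 597529/25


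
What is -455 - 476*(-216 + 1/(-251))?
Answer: 25693087/251 ≈ 1.0236e+5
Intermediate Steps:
-455 - 476*(-216 + 1/(-251)) = -455 - 476*(-216 - 1/251) = -455 - 476*(-54217/251) = -455 + 25807292/251 = 25693087/251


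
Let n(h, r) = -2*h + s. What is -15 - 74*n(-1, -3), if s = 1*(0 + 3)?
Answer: -385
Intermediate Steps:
s = 3 (s = 1*3 = 3)
n(h, r) = 3 - 2*h (n(h, r) = -2*h + 3 = 3 - 2*h)
-15 - 74*n(-1, -3) = -15 - 74*(3 - 2*(-1)) = -15 - 74*(3 + 2) = -15 - 74*5 = -15 - 370 = -385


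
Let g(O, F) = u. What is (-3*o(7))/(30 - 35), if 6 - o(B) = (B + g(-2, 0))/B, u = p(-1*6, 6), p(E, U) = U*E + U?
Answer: 39/7 ≈ 5.5714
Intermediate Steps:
p(E, U) = U + E*U (p(E, U) = E*U + U = U + E*U)
u = -30 (u = 6*(1 - 1*6) = 6*(1 - 6) = 6*(-5) = -30)
g(O, F) = -30
o(B) = 6 - (-30 + B)/B (o(B) = 6 - (B - 30)/B = 6 - (-30 + B)/B)
(-3*o(7))/(30 - 35) = (-3*(5 + 30/7))/(30 - 35) = -3*(5 + 30*(⅐))/(-5) = -3*(5 + 30/7)*(-⅕) = -3*65/7*(-⅕) = -195/7*(-⅕) = 39/7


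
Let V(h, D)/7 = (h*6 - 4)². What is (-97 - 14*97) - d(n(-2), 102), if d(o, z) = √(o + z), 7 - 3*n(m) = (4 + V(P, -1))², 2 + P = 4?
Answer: -1455 - I*√67997 ≈ -1455.0 - 260.76*I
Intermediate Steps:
P = 2 (P = -2 + 4 = 2)
V(h, D) = 7*(-4 + 6*h)² (V(h, D) = 7*(h*6 - 4)² = 7*(6*h - 4)² = 7*(-4 + 6*h)²)
n(m) = -68099 (n(m) = 7/3 - (4 + 28*(-2 + 3*2)²)²/3 = 7/3 - (4 + 28*(-2 + 6)²)²/3 = 7/3 - (4 + 28*4²)²/3 = 7/3 - (4 + 28*16)²/3 = 7/3 - (4 + 448)²/3 = 7/3 - ⅓*452² = 7/3 - ⅓*204304 = 7/3 - 204304/3 = -68099)
(-97 - 14*97) - d(n(-2), 102) = (-97 - 14*97) - √(-68099 + 102) = (-97 - 1358) - √(-67997) = -1455 - I*√67997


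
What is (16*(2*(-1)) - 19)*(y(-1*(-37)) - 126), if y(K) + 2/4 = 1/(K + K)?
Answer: 238680/37 ≈ 6450.8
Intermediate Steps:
y(K) = -1/2 + 1/(2*K) (y(K) = -1/2 + 1/(K + K) = -1/2 + 1/(2*K))
(16*(2*(-1)) - 19)*(y(-1*(-37)) - 126) = (16*(2*(-1)) - 19)*((1 - (-1)*(-37))/(2*((-1*(-37)))) - 126) = (16*(-2) - 19)*((1/2)*(1 - 1*37)/37 - 126) = (-32 - 19)*((1/2)*(1/37)*(1 - 37) - 126) = -51*((1/2)*(1/37)*(-36) - 126) = -51*(-18/37 - 126) = -51*(-4680/37) = 238680/37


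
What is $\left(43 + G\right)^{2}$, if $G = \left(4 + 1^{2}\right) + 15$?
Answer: $3969$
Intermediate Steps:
$G = 20$ ($G = \left(4 + 1\right) + 15 = 5 + 15 = 20$)
$\left(43 + G\right)^{2} = \left(43 + 20\right)^{2} = 63^{2} = 3969$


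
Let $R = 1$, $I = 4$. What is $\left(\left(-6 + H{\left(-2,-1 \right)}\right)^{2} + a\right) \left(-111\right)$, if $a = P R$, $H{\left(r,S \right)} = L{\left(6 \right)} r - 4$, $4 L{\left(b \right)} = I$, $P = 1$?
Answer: $-16095$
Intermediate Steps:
$L{\left(b \right)} = 1$ ($L{\left(b \right)} = \frac{1}{4} \cdot 4 = 1$)
$H{\left(r,S \right)} = -4 + r$ ($H{\left(r,S \right)} = 1 r - 4 = r - 4 = -4 + r$)
$a = 1$ ($a = 1 \cdot 1 = 1$)
$\left(\left(-6 + H{\left(-2,-1 \right)}\right)^{2} + a\right) \left(-111\right) = \left(\left(-6 - 6\right)^{2} + 1\right) \left(-111\right) = \left(\left(-12\right)^{2} + 1\right) \left(-111\right) = \left(144 + 1\right) \left(-111\right) = 145 \left(-111\right) = -16095$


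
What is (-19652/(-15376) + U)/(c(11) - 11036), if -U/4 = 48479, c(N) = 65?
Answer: 248469397/14057508 ≈ 17.675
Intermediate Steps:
U = -193916 (U = -4*48479 = -193916)
(-19652/(-15376) + U)/(c(11) - 11036) = (-19652/(-15376) - 193916)/(65 - 11036) = (-19652*(-1/15376) - 193916)/(-10971) = (4913/3844 - 193916)*(-1/10971) = -745408191/3844*(-1/10971) = 248469397/14057508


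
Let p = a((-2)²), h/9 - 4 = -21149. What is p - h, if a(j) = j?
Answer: 190309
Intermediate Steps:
h = -190305 (h = 36 + 9*(-21149) = 36 - 190341 = -190305)
p = 4 (p = (-2)² = 4)
p - h = 4 - 1*(-190305) = 4 + 190305 = 190309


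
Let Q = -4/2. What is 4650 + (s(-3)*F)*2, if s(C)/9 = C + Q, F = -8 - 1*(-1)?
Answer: 5280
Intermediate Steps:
F = -7 (F = -8 + 1 = -7)
Q = -2 (Q = -4*1/2 = -2)
s(C) = -18 + 9*C (s(C) = 9*(C - 2) = 9*(-2 + C) = -18 + 9*C)
4650 + (s(-3)*F)*2 = 4650 + ((-18 + 9*(-3))*(-7))*2 = 4650 + ((-18 - 27)*(-7))*2 = 4650 - 45*(-7)*2 = 4650 + 315*2 = 4650 + 630 = 5280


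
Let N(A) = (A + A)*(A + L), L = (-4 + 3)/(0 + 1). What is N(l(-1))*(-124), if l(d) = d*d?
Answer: 0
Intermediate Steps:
L = -1 (L = -1/1 = -1*1 = -1)
l(d) = d**2
N(A) = 2*A*(-1 + A) (N(A) = (A + A)*(A - 1) = (2*A)*(-1 + A) = 2*A*(-1 + A))
N(l(-1))*(-124) = (2*(-1)**2*(-1 + (-1)**2))*(-124) = (2*1*(-1 + 1))*(-124) = (2*1*0)*(-124) = 0*(-124) = 0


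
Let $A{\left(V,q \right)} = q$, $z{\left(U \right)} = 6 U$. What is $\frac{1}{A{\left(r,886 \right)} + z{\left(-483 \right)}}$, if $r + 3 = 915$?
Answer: $- \frac{1}{2012} \approx -0.00049702$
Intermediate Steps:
$r = 912$ ($r = -3 + 915 = 912$)
$\frac{1}{A{\left(r,886 \right)} + z{\left(-483 \right)}} = \frac{1}{886 + 6 \left(-483\right)} = \frac{1}{886 - 2898} = \frac{1}{-2012} = - \frac{1}{2012}$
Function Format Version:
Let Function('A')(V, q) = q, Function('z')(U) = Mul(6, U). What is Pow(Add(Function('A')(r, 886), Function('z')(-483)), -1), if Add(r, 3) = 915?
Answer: Rational(-1, 2012) ≈ -0.00049702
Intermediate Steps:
r = 912 (r = Add(-3, 915) = 912)
Pow(Add(Function('A')(r, 886), Function('z')(-483)), -1) = Pow(Add(886, Mul(6, -483)), -1) = Pow(Add(886, -2898), -1) = Pow(-2012, -1) = Rational(-1, 2012)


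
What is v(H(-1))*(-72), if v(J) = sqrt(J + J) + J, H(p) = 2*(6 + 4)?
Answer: -1440 - 144*sqrt(10) ≈ -1895.4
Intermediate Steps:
H(p) = 20 (H(p) = 2*10 = 20)
v(J) = J + sqrt(2)*sqrt(J) (v(J) = sqrt(2*J) + J = sqrt(2)*sqrt(J) + J = J + sqrt(2)*sqrt(J))
v(H(-1))*(-72) = (20 + sqrt(2)*sqrt(20))*(-72) = (20 + sqrt(2)*(2*sqrt(5)))*(-72) = (20 + 2*sqrt(10))*(-72) = -1440 - 144*sqrt(10)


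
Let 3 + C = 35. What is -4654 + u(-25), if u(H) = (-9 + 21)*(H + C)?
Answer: -4570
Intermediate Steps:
C = 32 (C = -3 + 35 = 32)
u(H) = 384 + 12*H (u(H) = (-9 + 21)*(H + 32) = 12*(32 + H) = 384 + 12*H)
-4654 + u(-25) = -4654 + (384 + 12*(-25)) = -4654 + (384 - 300) = -4654 + 84 = -4570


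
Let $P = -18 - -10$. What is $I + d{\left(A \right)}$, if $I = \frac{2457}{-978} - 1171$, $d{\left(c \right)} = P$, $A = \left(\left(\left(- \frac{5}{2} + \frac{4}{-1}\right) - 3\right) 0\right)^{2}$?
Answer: $- \frac{385173}{326} \approx -1181.5$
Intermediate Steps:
$A = 0$ ($A = \left(\left(\left(\left(-5\right) \frac{1}{2} + 4 \left(-1\right)\right) - 3\right) 0\right)^{2} = \left(\left(\left(- \frac{5}{2} - 4\right) - 3\right) 0\right)^{2} = \left(\left(- \frac{13}{2} - 3\right) 0\right)^{2} = \left(\left(- \frac{19}{2}\right) 0\right)^{2} = 0^{2} = 0$)
$P = -8$ ($P = -18 + 10 = -8$)
$d{\left(c \right)} = -8$
$I = - \frac{382565}{326}$ ($I = 2457 \left(- \frac{1}{978}\right) - 1171 = - \frac{819}{326} - 1171 = - \frac{382565}{326} \approx -1173.5$)
$I + d{\left(A \right)} = - \frac{382565}{326} - 8 = - \frac{385173}{326}$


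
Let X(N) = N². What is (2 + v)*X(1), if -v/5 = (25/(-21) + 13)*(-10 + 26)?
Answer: -19798/21 ≈ -942.76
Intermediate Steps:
v = -19840/21 (v = -5*(25/(-21) + 13)*(-10 + 26) = -5*(25*(-1/21) + 13)*16 = -5*(-25/21 + 13)*16 = -1240*16/21 = -5*3968/21 = -19840/21 ≈ -944.76)
(2 + v)*X(1) = (2 - 19840/21)*1² = -19798/21*1 = -19798/21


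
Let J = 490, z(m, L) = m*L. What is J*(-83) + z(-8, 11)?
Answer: -40758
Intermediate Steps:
z(m, L) = L*m
J*(-83) + z(-8, 11) = 490*(-83) + 11*(-8) = -40670 - 88 = -40758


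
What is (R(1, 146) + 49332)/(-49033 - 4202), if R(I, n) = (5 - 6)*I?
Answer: -49331/53235 ≈ -0.92666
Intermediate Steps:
R(I, n) = -I
(R(1, 146) + 49332)/(-49033 - 4202) = (-1*1 + 49332)/(-49033 - 4202) = (-1 + 49332)/(-53235) = 49331*(-1/53235) = -49331/53235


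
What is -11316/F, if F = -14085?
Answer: 3772/4695 ≈ 0.80341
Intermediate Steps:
-11316/F = -11316/(-14085) = -11316*(-1/14085) = 3772/4695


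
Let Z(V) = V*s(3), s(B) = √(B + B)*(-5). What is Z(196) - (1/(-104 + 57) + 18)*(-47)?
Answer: 845 - 980*√6 ≈ -1555.5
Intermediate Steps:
s(B) = -5*√2*√B (s(B) = √(2*B)*(-5) = (√2*√B)*(-5) = -5*√2*√B)
Z(V) = -5*V*√6 (Z(V) = V*(-5*√2*√3) = V*(-5*√6) = -5*V*√6)
Z(196) - (1/(-104 + 57) + 18)*(-47) = -5*196*√6 - (1/(-104 + 57) + 18)*(-47) = -980*√6 - (1/(-47) + 18)*(-47) = -980*√6 - (-1/47 + 18)*(-47) = -980*√6 - 845*(-47)/47 = -980*√6 - 1*(-845) = -980*√6 + 845 = 845 - 980*√6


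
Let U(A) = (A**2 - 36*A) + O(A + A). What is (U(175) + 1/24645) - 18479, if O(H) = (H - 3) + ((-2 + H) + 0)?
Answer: 161202946/24645 ≈ 6541.0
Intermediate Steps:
O(H) = -5 + 2*H (O(H) = (-3 + H) + (-2 + H) = -5 + 2*H)
U(A) = -5 + A**2 - 32*A (U(A) = (A**2 - 36*A) + (-5 + 2*(A + A)) = (A**2 - 36*A) + (-5 + 2*(2*A)) = (A**2 - 36*A) + (-5 + 4*A) = -5 + A**2 - 32*A)
(U(175) + 1/24645) - 18479 = ((-5 + 175**2 - 32*175) + 1/24645) - 18479 = ((-5 + 30625 - 5600) + 1/24645) - 18479 = (25020 + 1/24645) - 18479 = 616617901/24645 - 18479 = 161202946/24645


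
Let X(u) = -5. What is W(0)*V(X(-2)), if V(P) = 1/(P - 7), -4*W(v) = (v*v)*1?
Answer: 0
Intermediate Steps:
W(v) = -v²/4 (W(v) = -v*v/4 = -v²/4)
V(P) = 1/(-7 + P)
W(0)*V(X(-2)) = (-¼*0²)/(-7 - 5) = -¼*0/(-12) = 0*(-1/12) = 0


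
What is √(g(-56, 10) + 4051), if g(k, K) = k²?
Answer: √7187 ≈ 84.776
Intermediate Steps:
√(g(-56, 10) + 4051) = √((-56)² + 4051) = √(3136 + 4051) = √7187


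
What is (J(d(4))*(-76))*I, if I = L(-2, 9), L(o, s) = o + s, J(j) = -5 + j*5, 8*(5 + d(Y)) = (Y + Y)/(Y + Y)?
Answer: 31255/2 ≈ 15628.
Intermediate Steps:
d(Y) = -39/8 (d(Y) = -5 + ((Y + Y)/(Y + Y))/8 = -5 + ((2*Y)/((2*Y)))/8 = -5 + ((2*Y)*(1/(2*Y)))/8 = -5 + (1/8)*1 = -5 + 1/8 = -39/8)
J(j) = -5 + 5*j
I = 7 (I = -2 + 9 = 7)
(J(d(4))*(-76))*I = ((-5 + 5*(-39/8))*(-76))*7 = ((-5 - 195/8)*(-76))*7 = -235/8*(-76)*7 = (4465/2)*7 = 31255/2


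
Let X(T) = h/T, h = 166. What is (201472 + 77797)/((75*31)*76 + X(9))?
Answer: 2513421/1590466 ≈ 1.5803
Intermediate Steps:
X(T) = 166/T
(201472 + 77797)/((75*31)*76 + X(9)) = (201472 + 77797)/((75*31)*76 + 166/9) = 279269/(2325*76 + 166*(⅑)) = 279269/(176700 + 166/9) = 279269/(1590466/9) = 279269*(9/1590466) = 2513421/1590466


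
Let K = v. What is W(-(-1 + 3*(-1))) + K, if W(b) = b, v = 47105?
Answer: 47109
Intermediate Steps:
K = 47105
W(-(-1 + 3*(-1))) + K = -(-1 + 3*(-1)) + 47105 = -(-1 - 3) + 47105 = -1*(-4) + 47105 = 4 + 47105 = 47109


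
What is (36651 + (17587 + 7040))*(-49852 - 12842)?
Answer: -3841762932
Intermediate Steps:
(36651 + (17587 + 7040))*(-49852 - 12842) = (36651 + 24627)*(-62694) = 61278*(-62694) = -3841762932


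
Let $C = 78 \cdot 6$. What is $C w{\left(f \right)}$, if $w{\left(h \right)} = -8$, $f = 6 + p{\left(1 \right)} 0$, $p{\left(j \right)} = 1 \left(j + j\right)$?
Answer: $-3744$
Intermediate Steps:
$p{\left(j \right)} = 2 j$ ($p{\left(j \right)} = 1 \cdot 2 j = 2 j$)
$f = 6$ ($f = 6 + 2 \cdot 1 \cdot 0 = 6 + 2 \cdot 0 = 6 + 0 = 6$)
$C = 468$
$C w{\left(f \right)} = 468 \left(-8\right) = -3744$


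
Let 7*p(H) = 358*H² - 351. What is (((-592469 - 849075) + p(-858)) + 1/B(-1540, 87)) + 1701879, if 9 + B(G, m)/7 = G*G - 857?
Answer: 629118613850205/16595138 ≈ 3.7910e+7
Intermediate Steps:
p(H) = -351/7 + 358*H²/7 (p(H) = (358*H² - 351)/7 = (-351 + 358*H²)/7 = -351/7 + 358*H²/7)
B(G, m) = -6062 + 7*G² (B(G, m) = -63 + 7*(G*G - 857) = -63 + 7*(G² - 857) = -63 + 7*(-857 + G²) = -63 + (-5999 + 7*G²) = -6062 + 7*G²)
(((-592469 - 849075) + p(-858)) + 1/B(-1540, 87)) + 1701879 = (((-592469 - 849075) + (-351/7 + (358/7)*(-858)²)) + 1/(-6062 + 7*(-1540)²)) + 1701879 = ((-1441544 + (-351/7 + (358/7)*736164)) + 1/(-6062 + 7*2371600)) + 1701879 = ((-1441544 + (-351/7 + 263546712/7)) + 1/(-6062 + 16601200)) + 1701879 = ((-1441544 + 263546361/7) + 1/16595138) + 1701879 = (253455553/7 + 1/16595138) + 1701879 = 600875696985903/16595138 + 1701879 = 629118613850205/16595138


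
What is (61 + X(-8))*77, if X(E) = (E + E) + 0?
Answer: 3465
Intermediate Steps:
X(E) = 2*E (X(E) = 2*E + 0 = 2*E)
(61 + X(-8))*77 = (61 + 2*(-8))*77 = (61 - 16)*77 = 45*77 = 3465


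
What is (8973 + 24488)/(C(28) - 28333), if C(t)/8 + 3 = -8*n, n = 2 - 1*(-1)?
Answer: -33461/28549 ≈ -1.1721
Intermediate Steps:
n = 3 (n = 2 + 1 = 3)
C(t) = -216 (C(t) = -24 + 8*(-8*3) = -24 + 8*(-24) = -24 - 192 = -216)
(8973 + 24488)/(C(28) - 28333) = (8973 + 24488)/(-216 - 28333) = 33461/(-28549) = 33461*(-1/28549) = -33461/28549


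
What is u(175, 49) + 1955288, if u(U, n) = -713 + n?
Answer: 1954624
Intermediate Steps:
u(175, 49) + 1955288 = (-713 + 49) + 1955288 = -664 + 1955288 = 1954624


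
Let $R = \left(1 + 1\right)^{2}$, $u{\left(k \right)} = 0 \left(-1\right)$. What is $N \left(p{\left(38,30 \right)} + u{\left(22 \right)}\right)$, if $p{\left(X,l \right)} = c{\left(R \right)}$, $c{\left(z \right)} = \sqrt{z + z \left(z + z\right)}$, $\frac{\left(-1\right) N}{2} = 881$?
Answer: $-10572$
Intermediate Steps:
$N = -1762$ ($N = \left(-2\right) 881 = -1762$)
$u{\left(k \right)} = 0$
$R = 4$ ($R = 2^{2} = 4$)
$c{\left(z \right)} = \sqrt{z + 2 z^{2}}$ ($c{\left(z \right)} = \sqrt{z + z 2 z} = \sqrt{z + 2 z^{2}}$)
$p{\left(X,l \right)} = 6$ ($p{\left(X,l \right)} = \sqrt{4 \left(1 + 2 \cdot 4\right)} = \sqrt{4 \left(1 + 8\right)} = \sqrt{4 \cdot 9} = \sqrt{36} = 6$)
$N \left(p{\left(38,30 \right)} + u{\left(22 \right)}\right) = - 1762 \left(6 + 0\right) = \left(-1762\right) 6 = -10572$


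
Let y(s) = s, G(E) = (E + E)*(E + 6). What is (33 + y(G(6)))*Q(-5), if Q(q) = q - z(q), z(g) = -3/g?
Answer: -4956/5 ≈ -991.20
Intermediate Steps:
G(E) = 2*E*(6 + E) (G(E) = (2*E)*(6 + E) = 2*E*(6 + E))
Q(q) = q + 3/q (Q(q) = q - (-3)/q = q + 3/q)
(33 + y(G(6)))*Q(-5) = (33 + 2*6*(6 + 6))*(-5 + 3/(-5)) = (33 + 2*6*12)*(-5 + 3*(-⅕)) = (33 + 144)*(-5 - ⅗) = 177*(-28/5) = -4956/5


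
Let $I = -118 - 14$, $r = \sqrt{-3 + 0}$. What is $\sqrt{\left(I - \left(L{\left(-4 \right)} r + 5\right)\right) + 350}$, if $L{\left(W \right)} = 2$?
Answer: $\sqrt{213 - 2 i \sqrt{3}} \approx 14.595 - 0.1187 i$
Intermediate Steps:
$r = i \sqrt{3}$ ($r = \sqrt{-3} = i \sqrt{3} \approx 1.732 i$)
$I = -132$ ($I = -118 - 14 = -132$)
$\sqrt{\left(I - \left(L{\left(-4 \right)} r + 5\right)\right) + 350} = \sqrt{\left(-132 - \left(2 i \sqrt{3} + 5\right)\right) + 350} = \sqrt{\left(-132 - \left(5 + 2 i \sqrt{3}\right)\right) + 350} = \sqrt{\left(-137 - 2 i \sqrt{3}\right) + 350} = \sqrt{213 - 2 i \sqrt{3}}$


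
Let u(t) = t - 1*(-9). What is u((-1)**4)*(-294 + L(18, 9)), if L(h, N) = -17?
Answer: -3110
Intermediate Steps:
u(t) = 9 + t (u(t) = t + 9 = 9 + t)
u((-1)**4)*(-294 + L(18, 9)) = (9 + (-1)**4)*(-294 - 17) = (9 + 1)*(-311) = 10*(-311) = -3110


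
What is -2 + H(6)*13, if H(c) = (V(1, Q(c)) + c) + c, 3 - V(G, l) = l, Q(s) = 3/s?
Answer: 373/2 ≈ 186.50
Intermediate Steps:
V(G, l) = 3 - l
H(c) = 3 - 3/c + 2*c (H(c) = ((3 - 3/c) + c) + c = (3 + c - 3/c) + c = 3 - 3/c + 2*c)
-2 + H(6)*13 = -2 + (3 - 3/6 + 2*6)*13 = -2 + (3 - 3*⅙ + 12)*13 = -2 + (3 - ½ + 12)*13 = -2 + (29/2)*13 = -2 + 377/2 = 373/2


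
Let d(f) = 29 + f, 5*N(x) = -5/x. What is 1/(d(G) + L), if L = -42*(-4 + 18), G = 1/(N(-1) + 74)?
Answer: -75/41924 ≈ -0.0017890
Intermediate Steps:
N(x) = -1/x (N(x) = (-5/x)/5 = -1/x)
G = 1/75 (G = 1/(-1/(-1) + 74) = 1/(-1*(-1) + 74) = 1/(1 + 74) = 1/75 ≈ 0.013333)
L = -588 (L = -42*14 = -588)
1/(d(G) + L) = 1/((29 + 1/75) - 588) = 1/(2176/75 - 588) = 1/(-41924/75) = -75/41924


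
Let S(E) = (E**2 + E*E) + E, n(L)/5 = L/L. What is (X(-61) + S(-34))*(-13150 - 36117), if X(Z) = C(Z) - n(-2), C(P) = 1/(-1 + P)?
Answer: -6942951975/62 ≈ -1.1198e+8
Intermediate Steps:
n(L) = 5 (n(L) = 5*(L/L) = 5*1 = 5)
S(E) = E + 2*E**2 (S(E) = (E**2 + E**2) + E = 2*E**2 + E = E + 2*E**2)
X(Z) = -5 + 1/(-1 + Z) (X(Z) = 1/(-1 + Z) - 1*5 = 1/(-1 + Z) - 5 = -5 + 1/(-1 + Z))
(X(-61) + S(-34))*(-13150 - 36117) = ((6 - 5*(-61))/(-1 - 61) - 34*(1 + 2*(-34)))*(-13150 - 36117) = ((6 + 305)/(-62) - 34*(1 - 68))*(-49267) = (-1/62*311 - 34*(-67))*(-49267) = (-311/62 + 2278)*(-49267) = (140925/62)*(-49267) = -6942951975/62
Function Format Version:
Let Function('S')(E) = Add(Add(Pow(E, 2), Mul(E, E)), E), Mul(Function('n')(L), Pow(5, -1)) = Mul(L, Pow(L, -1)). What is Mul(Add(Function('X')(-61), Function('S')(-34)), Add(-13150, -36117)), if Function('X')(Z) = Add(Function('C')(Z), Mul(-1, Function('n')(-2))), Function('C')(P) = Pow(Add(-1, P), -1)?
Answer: Rational(-6942951975, 62) ≈ -1.1198e+8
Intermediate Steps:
Function('n')(L) = 5 (Function('n')(L) = Mul(5, Mul(L, Pow(L, -1))) = Mul(5, 1) = 5)
Function('S')(E) = Add(E, Mul(2, Pow(E, 2))) (Function('S')(E) = Add(Add(Pow(E, 2), Pow(E, 2)), E) = Add(Mul(2, Pow(E, 2)), E) = Add(E, Mul(2, Pow(E, 2))))
Function('X')(Z) = Add(-5, Pow(Add(-1, Z), -1)) (Function('X')(Z) = Add(Pow(Add(-1, Z), -1), Mul(-1, 5)) = Add(Pow(Add(-1, Z), -1), -5) = Add(-5, Pow(Add(-1, Z), -1)))
Mul(Add(Function('X')(-61), Function('S')(-34)), Add(-13150, -36117)) = Mul(Add(Mul(Pow(Add(-1, -61), -1), Add(6, Mul(-5, -61))), Mul(-34, Add(1, Mul(2, -34)))), Add(-13150, -36117)) = Mul(Add(Mul(Pow(-62, -1), Add(6, 305)), Mul(-34, Add(1, -68))), -49267) = Mul(Add(Mul(Rational(-1, 62), 311), Mul(-34, -67)), -49267) = Mul(Add(Rational(-311, 62), 2278), -49267) = Mul(Rational(140925, 62), -49267) = Rational(-6942951975, 62)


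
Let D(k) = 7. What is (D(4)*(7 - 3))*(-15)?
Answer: -420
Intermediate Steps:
(D(4)*(7 - 3))*(-15) = (7*(7 - 3))*(-15) = (7*4)*(-15) = 28*(-15) = -420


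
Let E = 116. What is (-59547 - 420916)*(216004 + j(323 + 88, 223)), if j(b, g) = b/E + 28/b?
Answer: -4947990008458199/47676 ≈ -1.0378e+11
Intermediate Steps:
j(b, g) = 28/b + b/116 (j(b, g) = b/116 + 28/b = 28/b + b/116)
(-59547 - 420916)*(216004 + j(323 + 88, 223)) = (-59547 - 420916)*(216004 + (28/(323 + 88) + (323 + 88)/116)) = -480463*(216004 + (28/411 + (1/116)*411)) = -480463*(216004 + (28*(1/411) + 411/116)) = -480463*(216004 + (28/411 + 411/116)) = -480463*(216004 + 172169/47676) = -480463*10298378873/47676 = -4947990008458199/47676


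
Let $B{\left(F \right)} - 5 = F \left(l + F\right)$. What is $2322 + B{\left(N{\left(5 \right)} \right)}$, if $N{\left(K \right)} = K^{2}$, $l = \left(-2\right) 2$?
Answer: $2852$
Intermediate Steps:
$l = -4$
$B{\left(F \right)} = 5 + F \left(-4 + F\right)$
$2322 + B{\left(N{\left(5 \right)} \right)} = 2322 + \left(5 + \left(5^{2}\right)^{2} - 4 \cdot 5^{2}\right) = 2322 + \left(5 + 25^{2} - 100\right) = 2322 + \left(5 + 625 - 100\right) = 2322 + 530 = 2852$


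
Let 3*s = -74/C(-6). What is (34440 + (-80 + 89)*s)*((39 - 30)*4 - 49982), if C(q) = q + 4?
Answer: -1725684246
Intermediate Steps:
C(q) = 4 + q
s = 37/3 (s = (-74/(4 - 6))/3 = (-74/(-2))/3 = (-74*(-1/2))/3 = (1/3)*37 = 37/3 ≈ 12.333)
(34440 + (-80 + 89)*s)*((39 - 30)*4 - 49982) = (34440 + (-80 + 89)*(37/3))*((39 - 30)*4 - 49982) = (34440 + 9*(37/3))*(9*4 - 49982) = (34440 + 111)*(36 - 49982) = 34551*(-49946) = -1725684246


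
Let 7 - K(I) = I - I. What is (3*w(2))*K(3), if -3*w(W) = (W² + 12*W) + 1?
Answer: -203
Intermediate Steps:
K(I) = 7 (K(I) = 7 - (I - I) = 7 - 1*0 = 7 + 0 = 7)
w(W) = -⅓ - 4*W - W²/3 (w(W) = -((W² + 12*W) + 1)/3 = -(1 + W² + 12*W)/3 = -⅓ - 4*W - W²/3)
(3*w(2))*K(3) = (3*(-⅓ - 4*2 - ⅓*2²))*7 = (3*(-⅓ - 8 - ⅓*4))*7 = (3*(-⅓ - 8 - 4/3))*7 = (3*(-29/3))*7 = -29*7 = -203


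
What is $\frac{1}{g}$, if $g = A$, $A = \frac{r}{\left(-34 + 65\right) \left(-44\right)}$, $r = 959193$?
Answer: $- \frac{1364}{959193} \approx -0.001422$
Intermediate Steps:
$A = - \frac{959193}{1364}$ ($A = \frac{959193}{\left(-34 + 65\right) \left(-44\right)} = \frac{959193}{31 \left(-44\right)} = \frac{959193}{-1364} = 959193 \left(- \frac{1}{1364}\right) = - \frac{959193}{1364} \approx -703.22$)
$g = - \frac{959193}{1364} \approx -703.22$
$\frac{1}{g} = \frac{1}{- \frac{959193}{1364}} = - \frac{1364}{959193}$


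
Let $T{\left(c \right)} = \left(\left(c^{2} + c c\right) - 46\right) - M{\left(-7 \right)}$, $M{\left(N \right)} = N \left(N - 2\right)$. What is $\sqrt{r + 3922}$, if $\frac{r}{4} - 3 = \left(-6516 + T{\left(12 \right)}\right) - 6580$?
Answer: $i \sqrt{47734} \approx 218.48 i$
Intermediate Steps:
$M{\left(N \right)} = N \left(-2 + N\right)$
$T{\left(c \right)} = -109 + 2 c^{2}$ ($T{\left(c \right)} = \left(\left(c^{2} + c c\right) - 46\right) - - 7 \left(-2 - 7\right) = \left(\left(c^{2} + c^{2}\right) - 46\right) - \left(-7\right) \left(-9\right) = \left(2 c^{2} - 46\right) - 63 = \left(-46 + 2 c^{2}\right) - 63 = -109 + 2 c^{2}$)
$r = -51656$ ($r = 12 + 4 \left(\left(-6516 - \left(109 - 2 \cdot 12^{2}\right)\right) - 6580\right) = 12 + 4 \left(\left(-6516 + \left(-109 + 2 \cdot 144\right)\right) - 6580\right) = 12 + 4 \left(\left(-6516 + \left(-109 + 288\right)\right) - 6580\right) = 12 + 4 \left(\left(-6516 + 179\right) - 6580\right) = 12 + 4 \left(-6337 - 6580\right) = 12 + 4 \left(-12917\right) = 12 - 51668 = -51656$)
$\sqrt{r + 3922} = \sqrt{-51656 + 3922} = \sqrt{-47734} = i \sqrt{47734}$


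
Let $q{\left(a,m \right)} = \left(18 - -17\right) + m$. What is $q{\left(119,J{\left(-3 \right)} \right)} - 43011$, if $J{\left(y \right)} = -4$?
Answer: $-42980$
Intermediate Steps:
$q{\left(a,m \right)} = 35 + m$ ($q{\left(a,m \right)} = \left(18 + 17\right) + m = 35 + m$)
$q{\left(119,J{\left(-3 \right)} \right)} - 43011 = \left(35 - 4\right) - 43011 = 31 - 43011 = -42980$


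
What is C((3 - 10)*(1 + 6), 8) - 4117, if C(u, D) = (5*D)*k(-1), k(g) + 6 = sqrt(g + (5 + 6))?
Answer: -4357 + 40*sqrt(10) ≈ -4230.5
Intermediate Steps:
k(g) = -6 + sqrt(11 + g) (k(g) = -6 + sqrt(g + (5 + 6)) = -6 + sqrt(g + 11) = -6 + sqrt(11 + g))
C(u, D) = 5*D*(-6 + sqrt(10)) (C(u, D) = (5*D)*(-6 + sqrt(11 - 1)) = (5*D)*(-6 + sqrt(10)) = 5*D*(-6 + sqrt(10)))
C((3 - 10)*(1 + 6), 8) - 4117 = 5*8*(-6 + sqrt(10)) - 4117 = (-240 + 40*sqrt(10)) - 4117 = -4357 + 40*sqrt(10)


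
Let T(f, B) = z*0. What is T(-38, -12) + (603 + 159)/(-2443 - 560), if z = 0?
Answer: -254/1001 ≈ -0.25375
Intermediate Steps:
T(f, B) = 0 (T(f, B) = 0*0 = 0)
T(-38, -12) + (603 + 159)/(-2443 - 560) = 0 + (603 + 159)/(-2443 - 560) = 0 + 762/(-3003) = 0 + 762*(-1/3003) = 0 - 254/1001 = -254/1001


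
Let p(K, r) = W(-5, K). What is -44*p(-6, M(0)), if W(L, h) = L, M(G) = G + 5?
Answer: 220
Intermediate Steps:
M(G) = 5 + G
p(K, r) = -5
-44*p(-6, M(0)) = -44*(-5) = 220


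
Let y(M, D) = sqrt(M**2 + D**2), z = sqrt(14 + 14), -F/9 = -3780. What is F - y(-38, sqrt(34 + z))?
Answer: 34020 - sqrt(1478 + 2*sqrt(7)) ≈ 33982.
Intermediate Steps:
F = 34020 (F = -9*(-3780) = 34020)
z = 2*sqrt(7) (z = sqrt(28) = 2*sqrt(7) ≈ 5.2915)
y(M, D) = sqrt(D**2 + M**2)
F - y(-38, sqrt(34 + z)) = 34020 - sqrt((sqrt(34 + 2*sqrt(7)))**2 + (-38)**2) = 34020 - sqrt((34 + 2*sqrt(7)) + 1444) = 34020 - sqrt(1478 + 2*sqrt(7))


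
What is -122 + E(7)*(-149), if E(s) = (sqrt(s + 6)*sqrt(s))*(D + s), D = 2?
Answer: -122 - 1341*sqrt(91) ≈ -12914.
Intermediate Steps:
E(s) = sqrt(s)*sqrt(6 + s)*(2 + s) (E(s) = (sqrt(s + 6)*sqrt(s))*(2 + s) = (sqrt(6 + s)*sqrt(s))*(2 + s) = (sqrt(s)*sqrt(6 + s))*(2 + s) = sqrt(s)*sqrt(6 + s)*(2 + s))
-122 + E(7)*(-149) = -122 + (sqrt(7)*sqrt(6 + 7)*(2 + 7))*(-149) = -122 + (sqrt(7)*sqrt(13)*9)*(-149) = -122 + (9*sqrt(91))*(-149) = -122 - 1341*sqrt(91)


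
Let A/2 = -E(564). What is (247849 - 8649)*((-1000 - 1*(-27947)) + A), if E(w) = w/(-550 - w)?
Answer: 3590402285600/557 ≈ 6.4460e+9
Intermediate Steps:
A = 564/557 (A = 2*(-(-1)*564/(550 + 564)) = 2*(-(-1)*564/1114) = 2*(-1*(-282/557)) = 2*(282/557) = 564/557 ≈ 1.0126)
(247849 - 8649)*((-1000 - 1*(-27947)) + A) = (247849 - 8649)*((-1000 - 1*(-27947)) + 564/557) = 239200*((-1000 + 27947) + 564/557) = 239200*(26947 + 564/557) = 239200*(15010043/557) = 3590402285600/557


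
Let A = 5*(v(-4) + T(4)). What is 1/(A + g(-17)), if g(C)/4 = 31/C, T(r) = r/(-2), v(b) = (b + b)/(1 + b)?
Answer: -51/202 ≈ -0.25248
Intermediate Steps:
v(b) = 2*b/(1 + b) (v(b) = (2*b)/(1 + b) = 2*b/(1 + b))
T(r) = -r/2 (T(r) = r*(-½) = -r/2)
g(C) = 124/C (g(C) = 4*(31/C) = 124/C)
A = 10/3 (A = 5*(2*(-4)/(1 - 4) - ½*4) = 5*(2*(-4)/(-3) - 2) = 5*(2*(-4)*(-⅓) - 2) = 5*(8/3 - 2) = 5*(⅔) = 10/3 ≈ 3.3333)
1/(A + g(-17)) = 1/(10/3 + 124/(-17)) = 1/(10/3 + 124*(-1/17)) = 1/(10/3 - 124/17) = 1/(-202/51) = -51/202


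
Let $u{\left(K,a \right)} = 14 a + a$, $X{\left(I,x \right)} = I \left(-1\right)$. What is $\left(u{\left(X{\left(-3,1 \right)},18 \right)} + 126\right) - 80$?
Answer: $316$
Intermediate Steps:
$X{\left(I,x \right)} = - I$
$u{\left(K,a \right)} = 15 a$
$\left(u{\left(X{\left(-3,1 \right)},18 \right)} + 126\right) - 80 = \left(15 \cdot 18 + 126\right) - 80 = \left(270 + 126\right) - 80 = 396 - 80 = 316$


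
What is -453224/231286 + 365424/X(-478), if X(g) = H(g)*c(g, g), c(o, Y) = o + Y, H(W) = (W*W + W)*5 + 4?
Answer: -30877555825510/15754515747509 ≈ -1.9599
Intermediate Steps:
H(W) = 4 + 5*W + 5*W² (H(W) = (W² + W)*5 + 4 = (W + W²)*5 + 4 = (5*W + 5*W²) + 4 = 4 + 5*W + 5*W²)
c(o, Y) = Y + o
X(g) = 2*g*(4 + 5*g + 5*g²) (X(g) = (4 + 5*g + 5*g²)*(g + g) = (4 + 5*g + 5*g²)*(2*g) = 2*g*(4 + 5*g + 5*g²))
-453224/231286 + 365424/X(-478) = -453224/231286 + 365424/((2*(-478)*(4 + 5*(-478) + 5*(-478)²))) = -453224*1/231286 + 365424/((2*(-478)*(4 - 2390 + 5*228484))) = -226612/115643 + 365424/((2*(-478)*(4 - 2390 + 1142420))) = -226612/115643 + 365424/((2*(-478)*1140034)) = -226612/115643 + 365424/(-1089872504) = -226612/115643 + 365424*(-1/1089872504) = -226612/115643 - 45678/136234063 = -30877555825510/15754515747509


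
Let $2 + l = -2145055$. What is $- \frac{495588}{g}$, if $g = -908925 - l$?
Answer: $- \frac{41299}{103011} \approx -0.40092$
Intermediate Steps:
$l = -2145057$ ($l = -2 - 2145055 = -2145057$)
$g = 1236132$ ($g = -908925 - -2145057 = -908925 + 2145057 = 1236132$)
$- \frac{495588}{g} = - \frac{495588}{1236132} = \left(-495588\right) \frac{1}{1236132} = - \frac{41299}{103011}$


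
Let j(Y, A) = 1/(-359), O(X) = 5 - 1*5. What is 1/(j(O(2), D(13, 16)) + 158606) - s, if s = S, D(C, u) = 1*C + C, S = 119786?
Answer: -6820561295299/56939553 ≈ -1.1979e+5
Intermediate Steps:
D(C, u) = 2*C (D(C, u) = C + C = 2*C)
O(X) = 0 (O(X) = 5 - 5 = 0)
j(Y, A) = -1/359
s = 119786
1/(j(O(2), D(13, 16)) + 158606) - s = 1/(-1/359 + 158606) - 1*119786 = 1/(56939553/359) - 119786 = 359/56939553 - 119786 = -6820561295299/56939553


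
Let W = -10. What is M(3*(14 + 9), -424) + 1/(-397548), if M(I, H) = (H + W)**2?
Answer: 74880551087/397548 ≈ 1.8836e+5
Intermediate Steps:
M(I, H) = (-10 + H)**2 (M(I, H) = (H - 10)**2 = (-10 + H)**2)
M(3*(14 + 9), -424) + 1/(-397548) = (-10 - 424)**2 + 1/(-397548) = (-434)**2 - 1/397548 = 188356 - 1/397548 = 74880551087/397548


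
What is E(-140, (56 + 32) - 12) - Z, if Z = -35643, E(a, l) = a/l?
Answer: 677182/19 ≈ 35641.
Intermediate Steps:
E(a, l) = a/l
E(-140, (56 + 32) - 12) - Z = -140/((56 + 32) - 12) - 1*(-35643) = -140/(88 - 12) + 35643 = -140/76 + 35643 = -140*1/76 + 35643 = -35/19 + 35643 = 677182/19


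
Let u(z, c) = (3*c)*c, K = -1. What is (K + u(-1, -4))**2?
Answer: 2209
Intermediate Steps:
u(z, c) = 3*c**2
(K + u(-1, -4))**2 = (-1 + 3*(-4)**2)**2 = (-1 + 3*16)**2 = (-1 + 48)**2 = 47**2 = 2209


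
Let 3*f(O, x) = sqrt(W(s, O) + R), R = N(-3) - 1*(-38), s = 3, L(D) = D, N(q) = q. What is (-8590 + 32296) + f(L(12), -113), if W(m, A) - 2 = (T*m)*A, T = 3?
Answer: 23706 + sqrt(145)/3 ≈ 23710.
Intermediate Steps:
W(m, A) = 2 + 3*A*m (W(m, A) = 2 + (3*m)*A = 2 + 3*A*m)
R = 35 (R = -3 - 1*(-38) = -3 + 38 = 35)
f(O, x) = sqrt(37 + 9*O)/3 (f(O, x) = sqrt((2 + 3*O*3) + 35)/3 = sqrt((2 + 9*O) + 35)/3 = sqrt(37 + 9*O)/3)
(-8590 + 32296) + f(L(12), -113) = (-8590 + 32296) + sqrt(37 + 9*12)/3 = 23706 + sqrt(37 + 108)/3 = 23706 + sqrt(145)/3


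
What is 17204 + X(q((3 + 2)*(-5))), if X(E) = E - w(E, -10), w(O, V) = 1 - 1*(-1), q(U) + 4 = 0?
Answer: 17198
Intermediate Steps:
q(U) = -4 (q(U) = -4 + 0 = -4)
w(O, V) = 2 (w(O, V) = 1 + 1 = 2)
X(E) = -2 + E (X(E) = E - 1*2 = E - 2 = -2 + E)
17204 + X(q((3 + 2)*(-5))) = 17204 + (-2 - 4) = 17204 - 6 = 17198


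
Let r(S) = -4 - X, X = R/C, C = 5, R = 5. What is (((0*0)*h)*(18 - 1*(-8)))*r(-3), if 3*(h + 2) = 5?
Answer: 0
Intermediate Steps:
h = -⅓ (h = -2 + (⅓)*5 = -2 + 5/3 = -⅓ ≈ -0.33333)
X = 1 (X = 5/5 = 5*(⅕) = 1)
r(S) = -5 (r(S) = -4 - 1*1 = -4 - 1 = -5)
(((0*0)*h)*(18 - 1*(-8)))*r(-3) = (((0*0)*(-⅓))*(18 - 1*(-8)))*(-5) = ((0*(-⅓))*(18 + 8))*(-5) = (0*26)*(-5) = 0*(-5) = 0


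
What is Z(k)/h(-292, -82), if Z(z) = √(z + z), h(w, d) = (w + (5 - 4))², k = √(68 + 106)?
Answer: 2^(¾)*87^(¼)/84681 ≈ 6.0655e-5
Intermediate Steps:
k = √174 ≈ 13.191
h(w, d) = (1 + w)² (h(w, d) = (w + 1)² = (1 + w)²)
Z(z) = √2*√z (Z(z) = √(2*z) = √2*√z)
Z(k)/h(-292, -82) = (√2*√(√174))/((1 - 292)²) = (√2*174^(¼))/((-291)²) = (2^(¾)*87^(¼))/84681 = (2^(¾)*87^(¼))*(1/84681) = 2^(¾)*87^(¼)/84681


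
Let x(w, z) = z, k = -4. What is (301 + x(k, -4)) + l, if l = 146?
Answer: 443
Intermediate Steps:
(301 + x(k, -4)) + l = (301 - 4) + 146 = 297 + 146 = 443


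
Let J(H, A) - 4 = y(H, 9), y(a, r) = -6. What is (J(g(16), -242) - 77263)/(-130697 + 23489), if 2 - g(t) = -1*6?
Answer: 8585/11912 ≈ 0.72070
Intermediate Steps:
g(t) = 8 (g(t) = 2 - (-1)*6 = 2 - 1*(-6) = 2 + 6 = 8)
J(H, A) = -2 (J(H, A) = 4 - 6 = -2)
(J(g(16), -242) - 77263)/(-130697 + 23489) = (-2 - 77263)/(-130697 + 23489) = -77265/(-107208) = -77265*(-1/107208) = 8585/11912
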